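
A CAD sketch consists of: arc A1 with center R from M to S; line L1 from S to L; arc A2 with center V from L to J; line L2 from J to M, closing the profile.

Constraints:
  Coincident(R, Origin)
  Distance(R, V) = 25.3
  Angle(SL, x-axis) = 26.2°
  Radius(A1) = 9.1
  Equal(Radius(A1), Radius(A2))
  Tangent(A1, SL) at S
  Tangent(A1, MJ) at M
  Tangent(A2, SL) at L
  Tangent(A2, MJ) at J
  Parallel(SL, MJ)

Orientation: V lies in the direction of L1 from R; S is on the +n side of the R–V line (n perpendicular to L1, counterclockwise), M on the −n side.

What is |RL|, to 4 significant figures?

26.89

The slot axis is L1's direction at 26.2°, so u = (cos 26.2°, sin 26.2°) = (0.8973, 0.4415) and n = (−sin 26.2°, cos 26.2°) = (-0.4415, 0.8973). R is at the origin and V lies 25.3 along u from R, so V = 25.3·u = (22.70, 11.17). Tangency of A1 to both parallel lines with radius 9.1 puts S and M at R ± 9.1·n: S = (-4.018, 8.165), M = (4.018, -8.165). Equal radii place L and J the same way about V: L = V + 9.1·n = (18.68, 19.34), J = V − 9.1·n = (26.72, 3.005). Then |RL| = |L − R| = 26.89.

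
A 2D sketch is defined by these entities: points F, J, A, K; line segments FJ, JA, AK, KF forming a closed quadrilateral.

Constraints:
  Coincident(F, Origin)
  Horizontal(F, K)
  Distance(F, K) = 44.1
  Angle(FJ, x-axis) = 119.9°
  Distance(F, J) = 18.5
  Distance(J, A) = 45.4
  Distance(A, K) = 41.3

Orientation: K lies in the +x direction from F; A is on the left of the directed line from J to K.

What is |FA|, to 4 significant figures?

49.10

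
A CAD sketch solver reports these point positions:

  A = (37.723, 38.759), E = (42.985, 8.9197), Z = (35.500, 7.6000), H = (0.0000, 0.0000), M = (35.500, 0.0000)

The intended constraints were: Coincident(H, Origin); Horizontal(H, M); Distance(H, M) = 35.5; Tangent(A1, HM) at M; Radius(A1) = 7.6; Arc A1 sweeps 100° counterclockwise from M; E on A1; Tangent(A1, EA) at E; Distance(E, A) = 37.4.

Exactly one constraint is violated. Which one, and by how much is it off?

Distance(E, A) = 37.4 — off by 7.10.

H = (0.00, 0.00) ✓; H.y = 0.00, M.y = 0.00 ✓; |HM| = 35.50 ✓; ∠(ZM, MH) = 90.00° ✓; |ZM| = 7.600 ✓; bearing(Z→E) − bearing(Z→M) = 100.0° ✓; |ZE| = 7.600 ✓; ∠(ZE, EA) = 90.00° ✓; |EA| = 30.30 ✗.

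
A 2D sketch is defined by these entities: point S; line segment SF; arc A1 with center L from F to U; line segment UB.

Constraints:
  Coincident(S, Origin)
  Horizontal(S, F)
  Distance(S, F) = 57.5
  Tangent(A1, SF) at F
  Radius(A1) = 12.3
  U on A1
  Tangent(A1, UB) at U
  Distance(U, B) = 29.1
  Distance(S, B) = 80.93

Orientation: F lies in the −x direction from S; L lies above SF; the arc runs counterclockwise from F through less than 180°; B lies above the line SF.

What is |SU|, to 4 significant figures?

53.16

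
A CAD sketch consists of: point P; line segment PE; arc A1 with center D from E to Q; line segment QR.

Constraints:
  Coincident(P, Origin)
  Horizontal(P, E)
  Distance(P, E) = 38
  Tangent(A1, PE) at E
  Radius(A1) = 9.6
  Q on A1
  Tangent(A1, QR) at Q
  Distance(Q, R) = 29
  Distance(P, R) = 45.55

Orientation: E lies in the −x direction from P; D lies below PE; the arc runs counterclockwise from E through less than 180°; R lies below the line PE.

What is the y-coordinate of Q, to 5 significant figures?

-16.021

Checks: |DE| = 9.600 ✓; |DQ| = 9.600 ✓; ∠(DQ, QR) = 90.00° ✓; |QR| = 29.00 ✓; |PR| = 45.55 ✓.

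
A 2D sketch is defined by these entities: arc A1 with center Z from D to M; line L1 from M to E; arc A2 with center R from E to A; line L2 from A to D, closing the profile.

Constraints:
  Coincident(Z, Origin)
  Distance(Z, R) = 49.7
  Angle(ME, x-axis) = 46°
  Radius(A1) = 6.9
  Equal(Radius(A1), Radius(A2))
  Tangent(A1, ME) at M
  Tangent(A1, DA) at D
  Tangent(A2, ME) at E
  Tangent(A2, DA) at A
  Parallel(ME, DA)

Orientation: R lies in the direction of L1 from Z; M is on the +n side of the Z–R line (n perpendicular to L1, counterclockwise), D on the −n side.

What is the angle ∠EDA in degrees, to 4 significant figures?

15.52°

Tangency of A1 to both parallel lines with radius 6.9 puts M and D at Z ± 6.9·n: M = (-4.963, 4.793), D = (4.963, -4.793). Equal radii place E and A the same way about R: E = R + 6.9·n = (29.56, 40.54), A = R − 6.9·n = (39.49, 30.96). Then cos ∠EDA = DE·DA / (|DE||DA|), giving 15.52°.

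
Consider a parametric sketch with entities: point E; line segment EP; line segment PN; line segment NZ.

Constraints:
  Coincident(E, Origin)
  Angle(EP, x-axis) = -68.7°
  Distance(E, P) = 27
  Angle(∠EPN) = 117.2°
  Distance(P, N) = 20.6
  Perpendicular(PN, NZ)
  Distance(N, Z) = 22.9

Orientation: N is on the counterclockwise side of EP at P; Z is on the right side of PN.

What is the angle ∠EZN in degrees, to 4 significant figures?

35.08°

∠EPN = 117.2°, so PN runs at -68.7° + (180° − 117.2°) = -5.900° from the x-axis; with |PN| = 20.6, N = P + 20.6·(cos -5.900°, sin -5.900°) = (30.30, -27.27). PN is perpendicular to NZ; with |NZ| = 22.9 on the right of PN, Z = N + 22.9·(-0.1028, -0.9947) = (27.94, -50.05). Then cos ∠EZN = ZE·ZN / (|ZE||ZN|), giving 35.08°.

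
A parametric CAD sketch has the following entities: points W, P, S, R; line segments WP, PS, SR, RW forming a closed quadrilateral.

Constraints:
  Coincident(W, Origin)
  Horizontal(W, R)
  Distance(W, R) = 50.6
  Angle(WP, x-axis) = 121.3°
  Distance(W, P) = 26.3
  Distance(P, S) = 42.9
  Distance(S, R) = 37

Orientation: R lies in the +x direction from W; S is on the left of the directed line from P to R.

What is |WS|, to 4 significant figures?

41.28

Checks: |PS| = 42.90 ✓; |SR| = 37.00 ✓.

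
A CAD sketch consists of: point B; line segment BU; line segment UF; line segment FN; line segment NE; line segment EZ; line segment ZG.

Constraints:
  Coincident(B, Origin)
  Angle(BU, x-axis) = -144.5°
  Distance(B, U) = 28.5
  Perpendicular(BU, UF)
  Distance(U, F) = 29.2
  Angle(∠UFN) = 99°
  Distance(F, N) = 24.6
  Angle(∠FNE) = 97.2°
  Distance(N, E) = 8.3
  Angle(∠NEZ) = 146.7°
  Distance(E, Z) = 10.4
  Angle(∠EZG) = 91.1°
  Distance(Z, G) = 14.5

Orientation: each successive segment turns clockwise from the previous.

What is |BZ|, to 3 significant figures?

15.9

B is at the origin; BU runs at -144.5° with length 28.5, so U = (-23.2, -16.6). BU ⟂ UF, so UF runs at 126°; with |UF| = 29.2, F = (-40.2, 7.22). ∠UFN = 99.0° gives FN at 44.5° from the x-axis; with |FN| = 24.6, N = (-22.6, 24.5). ∠FNE = 97.2° gives NE at -38.3° from the x-axis; with |NE| = 8.3, E = (-16.1, 19.3). ∠NEZ = 146.7° gives EZ at -71.6° from the x-axis; with |EZ| = 10.4, Z = (-12.8, 9.45). Then |BZ| = |Z − B| = 15.9.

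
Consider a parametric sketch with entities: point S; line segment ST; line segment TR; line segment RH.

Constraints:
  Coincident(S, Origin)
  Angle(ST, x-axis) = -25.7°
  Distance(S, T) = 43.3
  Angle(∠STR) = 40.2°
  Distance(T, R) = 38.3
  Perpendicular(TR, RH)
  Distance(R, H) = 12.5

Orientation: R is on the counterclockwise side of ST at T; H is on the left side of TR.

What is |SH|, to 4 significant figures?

16.31

∠STR = 40.2°, so TR runs at -25.7° + (180° − 40.2°) = 114.1° from the x-axis; with |TR| = 38.3, R = T + 38.3·(cos 114.1°, sin 114.1°) = (23.38, 16.18). The perpendicularity gives RH at right angles to TR; with |RH| = 12.5 on the left of TR, H = R + 12.5·(-0.9128, -0.4083) = (11.97, 11.08). Then |SH| = |H − S| = 16.31.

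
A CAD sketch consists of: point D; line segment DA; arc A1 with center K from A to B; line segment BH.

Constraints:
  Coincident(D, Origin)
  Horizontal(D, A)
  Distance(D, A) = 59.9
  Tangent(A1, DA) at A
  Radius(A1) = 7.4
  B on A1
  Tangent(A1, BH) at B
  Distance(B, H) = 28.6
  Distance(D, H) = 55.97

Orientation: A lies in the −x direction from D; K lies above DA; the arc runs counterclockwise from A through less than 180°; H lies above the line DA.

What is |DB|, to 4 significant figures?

53.04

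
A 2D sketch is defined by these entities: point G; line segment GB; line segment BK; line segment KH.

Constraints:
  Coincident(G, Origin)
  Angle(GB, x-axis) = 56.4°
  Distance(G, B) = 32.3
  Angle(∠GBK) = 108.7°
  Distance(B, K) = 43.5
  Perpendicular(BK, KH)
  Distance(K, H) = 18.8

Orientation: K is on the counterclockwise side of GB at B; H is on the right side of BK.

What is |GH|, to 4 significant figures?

73.08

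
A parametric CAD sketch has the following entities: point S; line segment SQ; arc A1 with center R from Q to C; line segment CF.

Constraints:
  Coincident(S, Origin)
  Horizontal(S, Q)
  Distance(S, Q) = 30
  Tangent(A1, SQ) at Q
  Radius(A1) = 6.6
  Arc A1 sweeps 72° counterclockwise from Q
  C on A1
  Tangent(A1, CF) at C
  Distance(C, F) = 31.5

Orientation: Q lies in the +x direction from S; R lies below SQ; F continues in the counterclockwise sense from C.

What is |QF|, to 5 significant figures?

38.051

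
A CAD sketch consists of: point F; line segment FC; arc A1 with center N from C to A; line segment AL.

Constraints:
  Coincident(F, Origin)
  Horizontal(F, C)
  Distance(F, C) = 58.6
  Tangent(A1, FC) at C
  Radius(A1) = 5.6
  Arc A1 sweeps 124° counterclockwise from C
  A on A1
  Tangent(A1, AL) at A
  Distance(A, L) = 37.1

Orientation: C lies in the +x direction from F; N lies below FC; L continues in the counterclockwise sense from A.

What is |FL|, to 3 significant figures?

84.5

On A1, C sits at bearing 90° from N; a 124° counterclockwise sweep puts A at bearing 214°, so A = N + 5.6·(cos 214°, sin 214°) = (54.0, -8.73). A1 meets AL tangentially, so NA is at right angles to AL, so AL runs along (−sin 214°, cos 214°); with |AL| = 37.1, L = (74.7, -39.5). Then |FL| = |L − F| = 84.5.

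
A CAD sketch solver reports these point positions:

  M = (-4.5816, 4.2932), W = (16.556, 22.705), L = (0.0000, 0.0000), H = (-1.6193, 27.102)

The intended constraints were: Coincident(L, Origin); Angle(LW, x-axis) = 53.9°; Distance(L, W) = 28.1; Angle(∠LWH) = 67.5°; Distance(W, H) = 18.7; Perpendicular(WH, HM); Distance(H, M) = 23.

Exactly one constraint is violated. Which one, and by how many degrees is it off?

Perpendicular(WH, HM) — off by 6.20°.

L = (0.00, 0.00) ✓; LW at 53.90° ✓; |LW| = 28.10 ✓; ∠LWH = 67.50° ✓; |WH| = 18.70 ✓; ∠(WH, HM) = 96.20° ✗; |HM| = 23.00 ✓.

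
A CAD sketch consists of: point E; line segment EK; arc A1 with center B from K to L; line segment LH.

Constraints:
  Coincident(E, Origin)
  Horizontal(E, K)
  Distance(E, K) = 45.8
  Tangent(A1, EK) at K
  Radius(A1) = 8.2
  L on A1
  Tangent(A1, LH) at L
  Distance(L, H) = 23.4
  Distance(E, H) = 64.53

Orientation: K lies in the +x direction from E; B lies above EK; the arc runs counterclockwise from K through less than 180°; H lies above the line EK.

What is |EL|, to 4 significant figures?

54.40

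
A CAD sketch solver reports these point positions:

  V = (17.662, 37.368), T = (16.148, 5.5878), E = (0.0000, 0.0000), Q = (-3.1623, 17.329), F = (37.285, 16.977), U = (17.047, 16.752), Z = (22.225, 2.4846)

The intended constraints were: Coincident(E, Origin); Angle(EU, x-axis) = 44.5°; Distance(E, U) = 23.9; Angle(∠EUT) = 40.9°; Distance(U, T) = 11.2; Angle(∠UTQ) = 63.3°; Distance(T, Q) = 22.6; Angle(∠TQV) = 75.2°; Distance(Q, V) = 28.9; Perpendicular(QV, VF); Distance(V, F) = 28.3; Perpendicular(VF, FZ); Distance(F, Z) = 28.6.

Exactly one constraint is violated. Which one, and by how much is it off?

Distance(F, Z) = 28.6 — off by 7.70.

E = (0.00, 0.00) ✓; EU at 44.50° ✓; |EU| = 23.90 ✓; ∠EUT = 40.90° ✓; |UT| = 11.20 ✓; ∠UTQ = 63.30° ✓; |TQ| = 22.60 ✓; ∠TQV = 75.20° ✓; |QV| = 28.90 ✓; ∠(QV, VF) = 90.00° ✓; |VF| = 28.30 ✓; ∠(VF, FZ) = 90.00° ✓; |FZ| = 20.90 ✗.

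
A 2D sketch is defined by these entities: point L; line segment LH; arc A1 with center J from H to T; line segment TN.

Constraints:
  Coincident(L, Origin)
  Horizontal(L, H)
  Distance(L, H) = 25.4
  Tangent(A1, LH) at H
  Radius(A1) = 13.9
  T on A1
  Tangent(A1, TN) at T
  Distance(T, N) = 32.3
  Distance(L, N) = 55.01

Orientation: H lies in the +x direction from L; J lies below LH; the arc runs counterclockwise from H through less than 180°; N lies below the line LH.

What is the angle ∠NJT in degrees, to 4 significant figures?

66.72°

Checks: ∠(JH, HL) = 90.00° ✓; |JT| = 13.90 ✓; ∠(JT, TN) = 90.00° ✓; |TN| = 32.30 ✓; |LN| = 55.01 ✓.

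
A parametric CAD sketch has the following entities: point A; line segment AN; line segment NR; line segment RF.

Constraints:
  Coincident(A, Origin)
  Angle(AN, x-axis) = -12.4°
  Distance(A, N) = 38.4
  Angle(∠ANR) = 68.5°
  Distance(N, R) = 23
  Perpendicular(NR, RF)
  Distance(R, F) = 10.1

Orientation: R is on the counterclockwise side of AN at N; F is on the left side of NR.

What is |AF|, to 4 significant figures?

27.14

∠ANR = 68.5°, so NR runs at -12.4° + (180° − 68.5°) = 99.10° from the x-axis; with |NR| = 23.0, R = N + 23.0·(cos 99.10°, sin 99.10°) = (33.87, 14.46). NR ⟂ RF; with |RF| = 10.1 on the left of NR, F = R + 10.1·(-0.9874, -0.1582) = (23.89, 12.87). Then |AF| = |F − A| = 27.14.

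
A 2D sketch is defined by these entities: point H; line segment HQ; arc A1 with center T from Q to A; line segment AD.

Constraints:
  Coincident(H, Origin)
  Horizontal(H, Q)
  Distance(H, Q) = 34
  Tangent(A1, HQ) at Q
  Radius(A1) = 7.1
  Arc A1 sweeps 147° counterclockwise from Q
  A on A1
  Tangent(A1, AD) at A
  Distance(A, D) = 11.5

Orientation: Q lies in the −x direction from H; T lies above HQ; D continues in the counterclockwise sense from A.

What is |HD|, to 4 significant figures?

44.22

H is at the origin; HQ is horizontal with |HQ| = 34.0 and Q on the −x side, so Q = (-34.00, 0.000). Since A1 is tangent to HQ there, TQ ⟂ HQ, so T = Q + (0, 7.1) = (-34.00, 7.100). On A1, Q sits at bearing -90° from T; a 147° counterclockwise sweep puts A at bearing 57°, so A = T + 7.1·(cos 57°, sin 57°) = (-30.13, 13.05). The tangent condition forces TA to be normal to AD, so AD runs along (−sin 57°, cos 57°); with |AD| = 11.5, D = (-39.78, 19.32). Then |HD| = |D − H| = 44.22.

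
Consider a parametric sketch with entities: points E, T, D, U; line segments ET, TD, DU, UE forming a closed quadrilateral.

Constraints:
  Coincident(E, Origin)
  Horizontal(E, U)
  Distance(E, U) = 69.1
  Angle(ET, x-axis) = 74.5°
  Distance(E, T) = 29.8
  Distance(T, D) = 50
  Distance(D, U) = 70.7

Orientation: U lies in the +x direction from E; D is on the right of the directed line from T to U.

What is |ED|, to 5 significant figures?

20.928

Checks: |EU| = 69.10 ✓; |ET| = 29.80 ✓; |TD| = 50.00 ✓; |DU| = 70.70 ✓.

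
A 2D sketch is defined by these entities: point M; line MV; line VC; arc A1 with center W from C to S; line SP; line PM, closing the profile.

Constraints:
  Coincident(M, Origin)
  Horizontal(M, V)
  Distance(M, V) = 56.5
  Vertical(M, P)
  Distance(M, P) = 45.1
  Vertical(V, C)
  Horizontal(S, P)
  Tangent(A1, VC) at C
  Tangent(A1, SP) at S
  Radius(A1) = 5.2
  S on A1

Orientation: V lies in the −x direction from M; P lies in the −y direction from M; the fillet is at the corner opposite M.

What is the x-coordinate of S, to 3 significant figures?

-51.3

M is at the origin; M and V share the same y with |MV| = 56.5 and V on the −x side, so V = (-56.5, 0.00). MP is vertical with |MP| = 45.1 and P on the −y side, so P = (0.00, -45.1). The virtual corner opposite M is at (-56.5, -45.1). A1 meets VC tangentially, so WC is at right angles to VC and A1 meets SP tangentially, so WS is at right angles to SP, with radius 5.2, so the center W sits 5.2 in from both sides at W = (-51.3, -39.9). That places the tangent points at C = (-56.5, -39.9) on VC and S = (-51.3, -45.1) on SP. So S.x = -51.3.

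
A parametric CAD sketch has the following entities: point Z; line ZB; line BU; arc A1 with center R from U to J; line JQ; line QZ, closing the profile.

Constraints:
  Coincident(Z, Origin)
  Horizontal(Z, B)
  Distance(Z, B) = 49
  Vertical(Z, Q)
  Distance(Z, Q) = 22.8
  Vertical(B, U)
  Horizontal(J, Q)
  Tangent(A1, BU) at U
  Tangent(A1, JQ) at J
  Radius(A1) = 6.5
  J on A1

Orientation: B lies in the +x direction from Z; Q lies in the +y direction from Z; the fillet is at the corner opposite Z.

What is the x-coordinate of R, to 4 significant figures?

42.50

ZQ is vertical with |ZQ| = 22.8 and Q on the +y side, so Q = (0.000, 22.80). The virtual corner opposite Z is at (49.00, 22.80). A1 meets BU tangentially, so RU is at right angles to BU and A1 meets JQ tangentially, so RJ is at right angles to JQ, with radius 6.5, so the center R sits 6.5 in from both sides at R = (42.50, 16.30). So R.x = 42.50.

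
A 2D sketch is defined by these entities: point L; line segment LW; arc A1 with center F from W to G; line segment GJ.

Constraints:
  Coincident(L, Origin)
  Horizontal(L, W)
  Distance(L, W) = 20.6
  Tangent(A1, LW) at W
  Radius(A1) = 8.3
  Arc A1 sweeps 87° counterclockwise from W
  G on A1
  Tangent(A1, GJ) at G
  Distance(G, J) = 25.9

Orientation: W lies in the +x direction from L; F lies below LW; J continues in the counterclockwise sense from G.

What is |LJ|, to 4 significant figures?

35.46

On A1, W sits at bearing 90° from F; an 87° counterclockwise sweep puts G at bearing 177°, so G = F + 8.3·(cos 177°, sin 177°) = (12.31, -7.866). A1 meets GJ tangentially, so FG is at right angles to GJ, so GJ runs along (−sin 177°, cos 177°); with |GJ| = 25.9, J = (10.96, -33.73). Then |LJ| = |J − L| = 35.46.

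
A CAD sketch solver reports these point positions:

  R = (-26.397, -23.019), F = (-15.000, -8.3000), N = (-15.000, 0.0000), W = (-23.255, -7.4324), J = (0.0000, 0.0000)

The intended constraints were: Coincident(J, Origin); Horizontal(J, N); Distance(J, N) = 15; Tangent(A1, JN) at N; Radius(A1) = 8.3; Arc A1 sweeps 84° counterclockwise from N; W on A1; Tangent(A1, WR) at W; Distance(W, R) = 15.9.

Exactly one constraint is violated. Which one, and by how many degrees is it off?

Tangent(A1, WR) at W — off by 5.40°.

J = (0.00, 0.00) ✓; J.y = 0.00, N.y = 0.00 ✓; |JN| = 15.00 ✓; ∠(FN, NJ) = 90.00° ✓; |FN| = 8.300 ✓; bearing(F→W) − bearing(F→N) = 84.00° ✓; |FW| = 8.300 ✓; ∠(FW, WR) = 95.40° ✗; |WR| = 15.90 ✓.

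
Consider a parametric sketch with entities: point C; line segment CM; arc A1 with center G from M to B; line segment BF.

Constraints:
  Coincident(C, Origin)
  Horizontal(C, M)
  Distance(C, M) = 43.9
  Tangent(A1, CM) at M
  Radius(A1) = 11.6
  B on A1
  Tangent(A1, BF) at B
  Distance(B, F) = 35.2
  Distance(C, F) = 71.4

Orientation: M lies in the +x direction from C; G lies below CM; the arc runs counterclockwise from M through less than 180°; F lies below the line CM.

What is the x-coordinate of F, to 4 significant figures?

53.37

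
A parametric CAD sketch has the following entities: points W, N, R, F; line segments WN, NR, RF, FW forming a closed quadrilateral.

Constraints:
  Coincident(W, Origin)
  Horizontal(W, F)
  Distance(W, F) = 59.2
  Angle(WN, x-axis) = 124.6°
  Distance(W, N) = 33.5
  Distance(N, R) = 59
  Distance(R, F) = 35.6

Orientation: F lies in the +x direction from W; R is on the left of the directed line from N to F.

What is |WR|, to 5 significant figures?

49.904

W is at the origin; WF is horizontal with |WF| = 59.2 and F in +x, so F = (59.2, 0). WN runs at 124.6° with |WN| = 33.5, so N = (-19.023, 27.575). R is determined by |NR| = 59.0 and |RF| = 35.6 together: it lies at the intersection of circle(N, 59.0) and circle(F, 35.6). With |NF| = 82.941, the foot of the radical line on NF is 54.815 from N and the perpendicular offset is √(59.0² − 54.815²) = 21.824. Taking the left-of-NF solution: R = (39.930, 29.934).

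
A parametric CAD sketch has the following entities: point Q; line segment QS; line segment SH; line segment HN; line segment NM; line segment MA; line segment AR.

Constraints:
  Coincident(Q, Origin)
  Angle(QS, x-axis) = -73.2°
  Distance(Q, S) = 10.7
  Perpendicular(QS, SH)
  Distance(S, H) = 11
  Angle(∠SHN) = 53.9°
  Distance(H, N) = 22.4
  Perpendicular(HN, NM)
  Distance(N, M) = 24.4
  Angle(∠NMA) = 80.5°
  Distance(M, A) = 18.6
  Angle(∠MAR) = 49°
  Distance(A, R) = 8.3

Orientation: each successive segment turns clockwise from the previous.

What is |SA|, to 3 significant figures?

12.7

HN is perpendicular to NM, so NM runs at -19.3°; with |NM| = 24.4, M = (23.0, -0.346). ∠NMA = 80.5° gives MA at -119° from the x-axis; with |MA| = 18.6, A = (14.0, -16.6). Then |SA| = |A − S| = 12.7.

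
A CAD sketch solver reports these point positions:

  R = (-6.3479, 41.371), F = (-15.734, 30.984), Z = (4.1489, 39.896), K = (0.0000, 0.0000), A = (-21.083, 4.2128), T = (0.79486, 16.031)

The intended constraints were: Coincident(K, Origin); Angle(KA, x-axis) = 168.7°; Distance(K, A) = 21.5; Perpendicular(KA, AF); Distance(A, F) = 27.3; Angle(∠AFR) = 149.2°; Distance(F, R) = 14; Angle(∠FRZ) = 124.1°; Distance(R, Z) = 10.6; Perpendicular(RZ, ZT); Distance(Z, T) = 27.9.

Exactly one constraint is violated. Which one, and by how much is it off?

Distance(Z, T) = 27.9 — off by 3.80.

K = (0.00, 0.00) ✓; KA at 168.7° ✓; |KA| = 21.50 ✓; ∠(KA, AF) = 90.00° ✓; |AF| = 27.30 ✓; ∠AFR = 149.2° ✓; |FR| = 14.00 ✓; ∠FRZ = 124.1° ✓; |RZ| = 10.60 ✓; ∠(RZ, ZT) = 90.00° ✓; |ZT| = 24.10 ✗.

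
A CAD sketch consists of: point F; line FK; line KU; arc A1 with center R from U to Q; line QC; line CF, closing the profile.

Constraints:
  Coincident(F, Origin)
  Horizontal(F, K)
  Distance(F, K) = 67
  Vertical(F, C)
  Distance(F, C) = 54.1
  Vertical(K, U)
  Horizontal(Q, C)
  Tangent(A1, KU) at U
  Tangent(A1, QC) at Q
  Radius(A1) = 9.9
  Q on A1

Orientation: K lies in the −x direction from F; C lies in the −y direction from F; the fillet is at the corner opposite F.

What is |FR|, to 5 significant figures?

72.208

F is at the origin; F and K share the same y with |FK| = 67.0 and K on the −x side, so K = (-67.000, 0.0000). F and C share the same x with |FC| = 54.1 and C on the −y side, so C = (0.0000, -54.100). The virtual corner opposite F is at (-67.000, -54.100). Tangency of A1 to KU means the radius RU is perpendicular to KU and tangency of A1 to QC means the radius RQ is perpendicular to QC, with radius 9.9, so the center R sits 9.9 in from both sides at R = (-57.100, -44.200). Then |FR| = |R − F| = 72.208.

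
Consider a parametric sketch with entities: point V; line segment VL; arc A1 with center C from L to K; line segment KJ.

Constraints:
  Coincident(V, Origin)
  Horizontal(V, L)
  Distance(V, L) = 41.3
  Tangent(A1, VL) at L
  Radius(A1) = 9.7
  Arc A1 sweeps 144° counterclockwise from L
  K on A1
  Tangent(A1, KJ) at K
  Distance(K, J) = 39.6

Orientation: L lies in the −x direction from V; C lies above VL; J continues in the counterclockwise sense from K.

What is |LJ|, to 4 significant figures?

48.58

On A1, L sits at bearing -90° from C; a 144° counterclockwise sweep puts K at bearing 54°, so K = C + 9.7·(cos 54°, sin 54°) = (-35.60, 17.55). The tangent condition forces CK to be normal to KJ, so KJ runs along (−sin 54°, cos 54°); with |KJ| = 39.6, J = (-67.64, 40.82). Then |LJ| = |J − L| = 48.58.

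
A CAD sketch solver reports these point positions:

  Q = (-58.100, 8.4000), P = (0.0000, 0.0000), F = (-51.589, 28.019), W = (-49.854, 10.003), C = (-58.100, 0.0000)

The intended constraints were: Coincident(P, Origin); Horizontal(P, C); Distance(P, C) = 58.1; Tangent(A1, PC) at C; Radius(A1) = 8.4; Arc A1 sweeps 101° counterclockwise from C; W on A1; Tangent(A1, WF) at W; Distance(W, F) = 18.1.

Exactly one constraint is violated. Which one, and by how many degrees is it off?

Tangent(A1, WF) at W — off by 5.50°.

P = (0.00, 0.00) ✓; P.y = 0.00, C.y = 0.00 ✓; |PC| = 58.10 ✓; ∠(QC, CP) = 90.00° ✓; |QC| = 8.400 ✓; bearing(Q→W) − bearing(Q→C) = 101.0° ✓; |QW| = 8.400 ✓; ∠(QW, WF) = 95.50° ✗; |WF| = 18.10 ✓.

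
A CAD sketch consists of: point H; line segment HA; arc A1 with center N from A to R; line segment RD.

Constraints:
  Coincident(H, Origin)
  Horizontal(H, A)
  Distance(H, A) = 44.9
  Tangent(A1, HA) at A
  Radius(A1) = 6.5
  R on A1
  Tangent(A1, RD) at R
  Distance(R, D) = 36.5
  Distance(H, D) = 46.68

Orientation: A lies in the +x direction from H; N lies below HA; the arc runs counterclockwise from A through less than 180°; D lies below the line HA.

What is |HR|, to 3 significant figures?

39.0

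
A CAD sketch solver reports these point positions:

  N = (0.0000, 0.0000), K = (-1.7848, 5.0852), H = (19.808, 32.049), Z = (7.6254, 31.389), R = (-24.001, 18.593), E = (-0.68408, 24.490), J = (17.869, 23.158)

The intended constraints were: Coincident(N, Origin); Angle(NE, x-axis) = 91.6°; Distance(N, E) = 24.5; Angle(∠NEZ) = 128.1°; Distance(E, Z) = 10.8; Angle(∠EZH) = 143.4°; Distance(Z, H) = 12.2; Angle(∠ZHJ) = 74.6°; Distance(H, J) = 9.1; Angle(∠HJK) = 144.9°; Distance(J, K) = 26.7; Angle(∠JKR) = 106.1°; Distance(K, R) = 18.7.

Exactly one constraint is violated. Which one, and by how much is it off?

Distance(K, R) = 18.7 — off by 7.30.

N = (0.00, 0.00) ✓; NE at 91.60° ✓; |NE| = 24.50 ✓; ∠NEZ = 128.1° ✓; |EZ| = 10.80 ✓; ∠EZH = 143.4° ✓; |ZH| = 12.20 ✓; ∠ZHJ = 74.60° ✓; |HJ| = 9.100 ✓; ∠HJK = 144.9° ✓; |JK| = 26.70 ✓; ∠JKR = 106.1° ✓; |KR| = 26.00 ✗.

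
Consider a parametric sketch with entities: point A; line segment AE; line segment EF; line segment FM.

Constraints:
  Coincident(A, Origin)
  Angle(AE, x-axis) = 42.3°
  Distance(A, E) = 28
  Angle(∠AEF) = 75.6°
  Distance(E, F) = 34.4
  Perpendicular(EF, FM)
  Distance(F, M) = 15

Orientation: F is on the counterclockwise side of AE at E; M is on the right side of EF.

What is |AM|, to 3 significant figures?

50.3

A is at the origin; AE runs at 42.3° with length 28.0, so E = 28.0·(cos 42.3°, sin 42.3°) = (20.7, 18.8). ∠AEF = 75.6°, so EF runs at 42.3° + (180° − 75.6°) = 147° from the x-axis; with |EF| = 34.4, F = E + 34.4·(cos 147°, sin 147°) = (-8.04, 37.7). EF ⟂ FM; with |FM| = 15.0 on the right of EF, M = F + 15.0·(0.549, 0.836) = (0.193, 50.3). Then |AM| = |M − A| = 50.3.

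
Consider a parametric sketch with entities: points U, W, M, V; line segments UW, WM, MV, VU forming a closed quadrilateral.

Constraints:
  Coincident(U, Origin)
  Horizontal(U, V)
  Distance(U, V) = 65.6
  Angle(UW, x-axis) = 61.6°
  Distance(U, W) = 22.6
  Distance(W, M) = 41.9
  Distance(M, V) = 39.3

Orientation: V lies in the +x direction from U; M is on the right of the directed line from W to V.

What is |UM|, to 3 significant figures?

34.8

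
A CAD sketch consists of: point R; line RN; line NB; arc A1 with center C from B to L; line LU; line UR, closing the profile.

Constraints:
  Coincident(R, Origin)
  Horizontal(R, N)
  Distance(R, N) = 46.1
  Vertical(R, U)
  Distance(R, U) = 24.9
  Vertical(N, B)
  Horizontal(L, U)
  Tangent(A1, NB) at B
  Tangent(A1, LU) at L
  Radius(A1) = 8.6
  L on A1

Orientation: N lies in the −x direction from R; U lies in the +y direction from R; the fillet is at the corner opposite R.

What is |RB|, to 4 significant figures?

48.90

The virtual corner opposite R is at (-46.10, 24.90). A1 meets NB tangentially, so CB is at right angles to NB and the tangent condition forces CL to be normal to LU, with radius 8.6, so the center C sits 8.6 in from both sides at C = (-37.50, 16.30). That places the tangent points at B = (-46.10, 16.30) on NB and L = (-37.50, 24.90) on LU. Then |RB| = |B − R| = 48.90.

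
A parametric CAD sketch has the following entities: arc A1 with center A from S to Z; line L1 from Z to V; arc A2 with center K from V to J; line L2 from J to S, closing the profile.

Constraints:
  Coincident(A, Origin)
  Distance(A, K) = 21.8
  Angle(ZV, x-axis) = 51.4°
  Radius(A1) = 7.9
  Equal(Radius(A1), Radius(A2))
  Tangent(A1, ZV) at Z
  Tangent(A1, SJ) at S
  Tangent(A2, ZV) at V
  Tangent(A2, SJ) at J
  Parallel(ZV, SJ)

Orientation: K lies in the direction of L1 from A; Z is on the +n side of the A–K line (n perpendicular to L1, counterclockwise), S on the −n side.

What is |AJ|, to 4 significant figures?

23.19

The slot axis is L1's direction at 51.4°, so u = (cos 51.4°, sin 51.4°) = (0.6239, 0.7815) and n = (−sin 51.4°, cos 51.4°) = (-0.7815, 0.6239). A is at the origin and K lies 21.8 along u from A, so K = 21.8·u = (13.60, 17.04). Tangency of A1 to both parallel lines with radius 7.9 puts Z and S at A ± 7.9·n: Z = (-6.174, 4.929), S = (6.174, -4.929). Equal radii place V and J the same way about K: V = K + 7.9·n = (7.427, 21.97), J = K − 7.9·n = (19.77, 12.11). Then |AJ| = |J − A| = 23.19.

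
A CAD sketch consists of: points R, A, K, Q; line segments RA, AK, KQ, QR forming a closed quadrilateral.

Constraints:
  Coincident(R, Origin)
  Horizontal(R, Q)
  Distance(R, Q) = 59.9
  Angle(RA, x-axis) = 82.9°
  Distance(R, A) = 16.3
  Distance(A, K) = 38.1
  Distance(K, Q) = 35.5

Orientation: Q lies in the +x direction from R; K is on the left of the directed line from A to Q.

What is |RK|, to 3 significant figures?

47.4

Checks: |AK| = 38.10 ✓; |KQ| = 35.50 ✓.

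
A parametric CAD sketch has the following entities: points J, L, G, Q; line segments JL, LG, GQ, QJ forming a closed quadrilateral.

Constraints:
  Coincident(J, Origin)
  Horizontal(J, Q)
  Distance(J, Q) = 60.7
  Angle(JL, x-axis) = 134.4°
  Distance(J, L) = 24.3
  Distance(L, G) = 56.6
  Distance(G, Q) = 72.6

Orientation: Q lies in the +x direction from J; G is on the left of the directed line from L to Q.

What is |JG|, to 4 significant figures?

63.40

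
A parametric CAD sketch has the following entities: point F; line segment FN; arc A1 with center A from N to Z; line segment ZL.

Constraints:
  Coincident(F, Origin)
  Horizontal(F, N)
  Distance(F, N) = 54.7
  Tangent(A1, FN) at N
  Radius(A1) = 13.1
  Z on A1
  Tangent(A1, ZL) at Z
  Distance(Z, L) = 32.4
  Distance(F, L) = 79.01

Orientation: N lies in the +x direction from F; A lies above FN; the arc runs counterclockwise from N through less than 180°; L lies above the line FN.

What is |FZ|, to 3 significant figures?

69.3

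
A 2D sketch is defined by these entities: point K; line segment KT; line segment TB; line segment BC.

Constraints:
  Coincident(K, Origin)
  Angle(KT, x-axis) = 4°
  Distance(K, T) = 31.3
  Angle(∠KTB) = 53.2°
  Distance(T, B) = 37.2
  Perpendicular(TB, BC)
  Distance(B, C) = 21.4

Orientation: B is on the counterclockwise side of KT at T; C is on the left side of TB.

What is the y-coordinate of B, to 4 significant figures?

30.34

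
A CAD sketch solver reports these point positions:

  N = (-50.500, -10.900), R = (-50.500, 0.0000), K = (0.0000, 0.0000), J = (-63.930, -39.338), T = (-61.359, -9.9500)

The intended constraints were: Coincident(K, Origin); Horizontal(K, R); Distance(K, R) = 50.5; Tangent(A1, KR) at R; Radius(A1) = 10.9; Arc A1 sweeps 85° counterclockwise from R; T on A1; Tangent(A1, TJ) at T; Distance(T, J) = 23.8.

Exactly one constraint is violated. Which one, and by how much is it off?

Distance(T, J) = 23.8 — off by 5.70.

K = (0.00, 0.00) ✓; K.y = 0.00, R.y = 0.00 ✓; |KR| = 50.50 ✓; ∠(NR, RK) = 90.00° ✓; |NR| = 10.90 ✓; bearing(N→T) − bearing(N→R) = 85.00° ✓; |NT| = 10.90 ✓; ∠(NT, TJ) = 90.00° ✓; |TJ| = 29.50 ✗.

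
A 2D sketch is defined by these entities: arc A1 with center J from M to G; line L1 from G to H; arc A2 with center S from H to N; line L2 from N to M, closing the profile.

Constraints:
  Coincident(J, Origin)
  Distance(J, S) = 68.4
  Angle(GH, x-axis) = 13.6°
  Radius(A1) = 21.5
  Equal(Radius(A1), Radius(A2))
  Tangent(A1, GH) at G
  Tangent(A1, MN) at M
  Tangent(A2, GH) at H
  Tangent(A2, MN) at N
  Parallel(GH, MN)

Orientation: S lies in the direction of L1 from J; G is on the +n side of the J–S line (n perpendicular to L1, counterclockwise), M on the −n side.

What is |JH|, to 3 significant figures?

71.7

The slot axis is L1's direction at 13.6°, so u = (cos 13.6°, sin 13.6°) = (0.972, 0.235) and n = (−sin 13.6°, cos 13.6°) = (-0.235, 0.972). J is at the origin and S lies 68.4 along u from J, so S = 68.4·u = (66.5, 16.1). Tangency of A1 to both parallel lines with radius 21.5 puts G and M at J ± 21.5·n: G = (-5.06, 20.9), M = (5.06, -20.9). Equal radii place H and N the same way about S: H = S + 21.5·n = (61.4, 37.0), N = S − 21.5·n = (71.5, -4.81). Then |JH| = |H − J| = 71.7.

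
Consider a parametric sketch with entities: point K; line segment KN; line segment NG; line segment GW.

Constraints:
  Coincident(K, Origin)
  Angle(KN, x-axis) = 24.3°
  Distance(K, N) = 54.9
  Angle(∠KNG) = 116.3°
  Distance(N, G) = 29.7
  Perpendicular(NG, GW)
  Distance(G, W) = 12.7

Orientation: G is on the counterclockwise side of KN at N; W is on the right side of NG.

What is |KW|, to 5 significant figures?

82.173

K is at the origin; KN runs at 24.3° with length 54.9, so N = 54.9·(cos 24.3°, sin 24.3°) = (50.036, 22.592). ∠KNG = 116.3°, so NG runs at 24.3° + (180° − 116.3°) = 88.000° from the x-axis; with |NG| = 29.7, G = N + 29.7·(cos 88.000°, sin 88.000°) = (51.073, 52.274). The perpendicularity gives GW at right angles to NG; with |GW| = 12.7 on the right of NG, W = G + 12.7·(0.99939, -0.034899) = (63.765, 51.831). Then |KW| = |W − K| = 82.173.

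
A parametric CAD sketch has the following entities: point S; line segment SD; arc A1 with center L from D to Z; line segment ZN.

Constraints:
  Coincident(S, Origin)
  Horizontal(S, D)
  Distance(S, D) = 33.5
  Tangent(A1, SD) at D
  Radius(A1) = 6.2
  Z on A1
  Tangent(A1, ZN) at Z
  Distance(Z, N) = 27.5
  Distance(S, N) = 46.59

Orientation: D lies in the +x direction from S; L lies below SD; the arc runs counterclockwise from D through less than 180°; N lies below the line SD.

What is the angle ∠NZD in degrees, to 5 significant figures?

130.67°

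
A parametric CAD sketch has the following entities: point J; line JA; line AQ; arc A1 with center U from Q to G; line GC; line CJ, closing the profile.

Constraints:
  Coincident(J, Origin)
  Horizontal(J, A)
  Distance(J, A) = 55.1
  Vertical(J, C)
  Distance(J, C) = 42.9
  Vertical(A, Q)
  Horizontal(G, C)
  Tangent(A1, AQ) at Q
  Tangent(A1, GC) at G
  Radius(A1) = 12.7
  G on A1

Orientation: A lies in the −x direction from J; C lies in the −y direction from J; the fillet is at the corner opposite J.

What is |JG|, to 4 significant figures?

60.32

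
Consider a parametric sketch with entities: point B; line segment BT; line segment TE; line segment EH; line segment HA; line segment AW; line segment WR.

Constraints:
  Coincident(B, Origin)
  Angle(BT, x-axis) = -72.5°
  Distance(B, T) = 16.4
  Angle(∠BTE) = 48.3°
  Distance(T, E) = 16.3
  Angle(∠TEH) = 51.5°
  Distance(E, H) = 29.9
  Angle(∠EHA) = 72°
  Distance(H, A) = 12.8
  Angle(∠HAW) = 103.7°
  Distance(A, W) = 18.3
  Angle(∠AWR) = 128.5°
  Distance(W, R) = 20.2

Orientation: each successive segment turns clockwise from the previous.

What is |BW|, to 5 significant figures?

15.142

∠EHA = 72.0° gives HA at -80.700° from the x-axis; with |HA| = 12.8, A = (18.702, -7.8773). ∠HAW = 103.7° gives AW at -157.00° from the x-axis; with |AW| = 18.3, W = (1.8570, -15.028). Then |BW| = |W − B| = 15.142.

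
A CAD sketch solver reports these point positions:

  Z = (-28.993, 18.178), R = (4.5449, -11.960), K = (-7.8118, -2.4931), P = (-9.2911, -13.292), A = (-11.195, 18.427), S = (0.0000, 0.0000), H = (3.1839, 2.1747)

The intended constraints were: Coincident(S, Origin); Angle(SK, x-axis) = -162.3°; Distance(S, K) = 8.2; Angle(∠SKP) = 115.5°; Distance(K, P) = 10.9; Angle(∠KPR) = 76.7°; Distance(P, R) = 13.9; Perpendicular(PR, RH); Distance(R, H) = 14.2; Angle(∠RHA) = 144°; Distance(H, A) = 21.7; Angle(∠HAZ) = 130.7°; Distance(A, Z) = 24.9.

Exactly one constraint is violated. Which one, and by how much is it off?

Distance(A, Z) = 24.9 — off by 7.10.

S = (0.00, 0.00) ✓; SK at -162.3° ✓; |SK| = 8.200 ✓; ∠SKP = 115.5° ✓; |KP| = 10.90 ✓; ∠KPR = 76.70° ✓; |PR| = 13.90 ✓; ∠(PR, RH) = 90.00° ✓; |RH| = 14.20 ✓; ∠RHA = 144.0° ✓; |HA| = 21.70 ✓; ∠HAZ = 130.7° ✓; |AZ| = 17.80 ✗.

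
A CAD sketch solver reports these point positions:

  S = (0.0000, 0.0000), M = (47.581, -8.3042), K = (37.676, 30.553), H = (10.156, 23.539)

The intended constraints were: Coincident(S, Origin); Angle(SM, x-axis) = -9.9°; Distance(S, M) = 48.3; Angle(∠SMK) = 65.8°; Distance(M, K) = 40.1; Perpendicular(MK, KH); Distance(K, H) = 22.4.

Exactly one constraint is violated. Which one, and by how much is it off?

Distance(K, H) = 22.4 — off by 6.00.

S = (0.00, 0.00) ✓; SM at -9.900° ✓; |SM| = 48.30 ✓; ∠SMK = 65.80° ✓; |MK| = 40.10 ✓; ∠(MK, KH) = 90.00° ✓; |KH| = 28.40 ✗.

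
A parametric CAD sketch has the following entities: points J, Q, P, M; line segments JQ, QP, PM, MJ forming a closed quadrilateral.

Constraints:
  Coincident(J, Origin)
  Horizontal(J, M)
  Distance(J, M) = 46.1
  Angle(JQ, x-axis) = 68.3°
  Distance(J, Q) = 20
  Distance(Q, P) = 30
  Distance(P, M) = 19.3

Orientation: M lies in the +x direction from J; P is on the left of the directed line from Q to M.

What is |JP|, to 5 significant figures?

41.136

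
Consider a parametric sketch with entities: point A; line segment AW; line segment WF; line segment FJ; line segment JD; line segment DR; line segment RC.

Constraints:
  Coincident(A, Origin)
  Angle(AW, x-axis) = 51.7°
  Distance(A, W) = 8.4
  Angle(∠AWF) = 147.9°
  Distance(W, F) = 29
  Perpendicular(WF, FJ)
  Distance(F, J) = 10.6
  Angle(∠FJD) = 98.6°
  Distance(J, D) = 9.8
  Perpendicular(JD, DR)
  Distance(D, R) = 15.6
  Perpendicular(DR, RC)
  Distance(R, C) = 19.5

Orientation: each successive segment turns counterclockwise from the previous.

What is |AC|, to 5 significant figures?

44.684

JD ⟂ DR, so DR runs at -14.800°; with |DR| = 15.6, R = (10.379, 23.107). DR is perpendicular to RC, so RC runs at 75.200°; with |RC| = 19.5, C = (15.360, 41.961). Then |AC| = |C − A| = 44.684.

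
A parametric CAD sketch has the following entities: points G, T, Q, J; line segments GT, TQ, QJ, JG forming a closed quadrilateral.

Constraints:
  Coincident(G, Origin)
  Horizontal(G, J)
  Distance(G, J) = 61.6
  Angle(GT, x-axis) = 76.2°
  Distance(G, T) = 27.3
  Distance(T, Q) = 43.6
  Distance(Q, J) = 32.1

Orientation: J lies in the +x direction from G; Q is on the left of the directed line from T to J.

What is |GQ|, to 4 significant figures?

58.25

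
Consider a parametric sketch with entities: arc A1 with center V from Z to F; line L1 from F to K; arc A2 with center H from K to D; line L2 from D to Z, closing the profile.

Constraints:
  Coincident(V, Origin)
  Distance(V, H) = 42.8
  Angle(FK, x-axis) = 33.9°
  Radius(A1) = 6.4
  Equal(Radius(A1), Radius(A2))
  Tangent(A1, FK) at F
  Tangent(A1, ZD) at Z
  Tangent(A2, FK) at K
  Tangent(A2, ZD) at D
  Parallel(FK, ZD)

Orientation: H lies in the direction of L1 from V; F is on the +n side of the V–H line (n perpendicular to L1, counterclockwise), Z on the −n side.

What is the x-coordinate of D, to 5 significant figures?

39.094

Tangency of A1 to both parallel lines with radius 6.4 puts F and Z at V ± 6.4·n: F = (-3.5696, 5.3121), Z = (3.5696, -5.3121). Equal radii place K and D the same way about H: K = H + 6.4·n = (31.955, 29.184), D = H − 6.4·n = (39.094, 18.559). So D.x = 39.094.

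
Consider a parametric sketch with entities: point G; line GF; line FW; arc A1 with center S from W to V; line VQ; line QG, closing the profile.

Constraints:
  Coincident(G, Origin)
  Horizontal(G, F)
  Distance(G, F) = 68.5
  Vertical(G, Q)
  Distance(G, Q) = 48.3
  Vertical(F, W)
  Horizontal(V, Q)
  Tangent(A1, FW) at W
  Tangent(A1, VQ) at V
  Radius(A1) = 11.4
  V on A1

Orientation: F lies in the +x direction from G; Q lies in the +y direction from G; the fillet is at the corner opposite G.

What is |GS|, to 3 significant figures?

68.0

G is at the origin; GF is horizontal with |GF| = 68.5 and F on the +x side, so F = (68.5, 0.00). G and Q share the same x with |GQ| = 48.3 and Q on the +y side, so Q = (0.00, 48.3). The virtual corner opposite G is at (68.5, 48.3). The tangent condition forces SW to be normal to FW and since A1 is tangent to VQ there, SV ⟂ VQ, with radius 11.4, so the center S sits 11.4 in from both sides at S = (57.1, 36.9). Then |GS| = |S − G| = 68.0.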